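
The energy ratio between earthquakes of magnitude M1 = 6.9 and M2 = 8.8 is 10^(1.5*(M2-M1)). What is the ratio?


M2 - M1 = 8.8 - 6.9 = 1.9
1.5 * 1.9 = 2.85
ratio = 10^2.85 = 707.95

707.95


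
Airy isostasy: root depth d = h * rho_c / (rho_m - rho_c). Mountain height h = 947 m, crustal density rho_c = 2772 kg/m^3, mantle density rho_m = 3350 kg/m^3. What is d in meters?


rho_m - rho_c = 3350 - 2772 = 578
d = 947 * 2772 / 578
= 2625084 / 578
= 4541.67 m

4541.67


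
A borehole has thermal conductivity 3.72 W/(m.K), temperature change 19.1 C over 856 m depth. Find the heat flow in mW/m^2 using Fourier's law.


q = k * dT / dz * 1000
= 3.72 * 19.1 / 856 * 1000
= 0.083005 * 1000
= 83.0047 mW/m^2

83.0047


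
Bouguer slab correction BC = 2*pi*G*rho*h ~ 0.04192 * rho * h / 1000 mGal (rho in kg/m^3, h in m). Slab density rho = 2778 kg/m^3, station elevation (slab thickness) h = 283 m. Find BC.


BC = 0.04192 * rho * h / 1000
= 0.04192 * 2778 * 283 / 1000
= 32.9564 mGal

32.9564


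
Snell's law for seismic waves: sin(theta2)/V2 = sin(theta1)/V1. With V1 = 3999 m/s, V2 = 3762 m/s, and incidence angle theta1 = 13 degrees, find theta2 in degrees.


sin(theta1) = sin(13 deg) = 0.224951
sin(theta2) = V2/V1 * sin(theta1) = 3762/3999 * 0.224951 = 0.211619
theta2 = arcsin(0.211619) = 12.2173 degrees

12.2173


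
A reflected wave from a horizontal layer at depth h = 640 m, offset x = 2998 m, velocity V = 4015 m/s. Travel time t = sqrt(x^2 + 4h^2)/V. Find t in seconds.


x^2 + 4h^2 = 2998^2 + 4*640^2 = 8988004 + 1638400 = 10626404
sqrt(10626404) = 3259.8166
t = 3259.8166 / 4015 = 0.8119 s

0.8119


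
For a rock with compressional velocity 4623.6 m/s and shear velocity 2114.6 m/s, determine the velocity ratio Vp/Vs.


Vp/Vs = 4623.6 / 2114.6
= 2.1865

2.1865


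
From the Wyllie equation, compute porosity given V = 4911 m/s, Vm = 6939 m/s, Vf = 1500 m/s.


1/V - 1/Vm = 1/4911 - 1/6939 = 5.951e-05
1/Vf - 1/Vm = 1/1500 - 1/6939 = 0.00052255
phi = 5.951e-05 / 0.00052255 = 0.1139

0.1139


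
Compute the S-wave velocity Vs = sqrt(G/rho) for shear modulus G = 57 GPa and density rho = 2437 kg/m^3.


Convert G to Pa: G = 57e9 Pa
Compute G/rho = 57e9 / 2437 = 23389413.213
Vs = sqrt(23389413.213) = 4836.26 m/s

4836.26


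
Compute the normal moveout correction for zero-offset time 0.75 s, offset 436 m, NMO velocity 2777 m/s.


x/Vnmo = 436/2777 = 0.157004
(x/Vnmo)^2 = 0.02465
t0^2 = 0.5625
sqrt(0.5625 + 0.02465) = 0.766257
dt = 0.766257 - 0.75 = 0.016257

0.016257


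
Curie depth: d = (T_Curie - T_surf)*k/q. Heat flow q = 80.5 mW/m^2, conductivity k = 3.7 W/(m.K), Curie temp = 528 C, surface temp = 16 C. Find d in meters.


T_Curie - T_surf = 528 - 16 = 512 C
Convert q to W/m^2: 80.5 mW/m^2 = 0.0805 W/m^2
d = 512 * 3.7 / 0.0805 = 23532.92 m

23532.92


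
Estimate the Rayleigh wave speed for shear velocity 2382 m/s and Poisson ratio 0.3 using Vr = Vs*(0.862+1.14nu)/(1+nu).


Numerator factor = 0.862 + 1.14*0.3 = 1.204
Denominator = 1 + 0.3 = 1.3
Vr = 2382 * 1.204 / 1.3 = 2206.1 m/s

2206.1


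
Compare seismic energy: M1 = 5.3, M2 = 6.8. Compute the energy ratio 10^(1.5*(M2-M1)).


M2 - M1 = 6.8 - 5.3 = 1.5
1.5 * 1.5 = 2.25
ratio = 10^2.25 = 177.83

177.83


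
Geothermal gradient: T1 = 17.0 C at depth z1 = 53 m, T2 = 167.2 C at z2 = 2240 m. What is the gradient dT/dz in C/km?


dT = 167.2 - 17.0 = 150.2 C
dz = 2240 - 53 = 2187 m
gradient = dT/dz * 1000 = 150.2/2187 * 1000 = 68.6786 C/km

68.6786


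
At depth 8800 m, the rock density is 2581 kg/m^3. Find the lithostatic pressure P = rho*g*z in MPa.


P = rho * g * z / 1e6
= 2581 * 9.81 * 8800 / 1e6
= 222812568.0 / 1e6
= 222.8126 MPa

222.8126


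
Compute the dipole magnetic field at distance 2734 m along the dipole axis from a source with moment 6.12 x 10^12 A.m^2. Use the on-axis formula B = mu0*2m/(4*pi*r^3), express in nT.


m = 6.12 x 10^12 = 6120000000000 A.m^2
2m = 12240000000000 A.m^2
r^3 = 2734^3 = 20435982904
B = (4pi*10^-7) * 12240000000000 / (4*pi * 20435982904) * 1e9
= 15381237.631976 / 256806135040.37 * 1e9
= 59894.3543 nT

59894.3543


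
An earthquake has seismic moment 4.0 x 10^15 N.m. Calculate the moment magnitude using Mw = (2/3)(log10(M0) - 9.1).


log10(M0) = log10(4.0 x 10^15) = 15.6021
Mw = 2/3 * (15.6021 - 9.1)
= 2/3 * 6.5021
= 4.33

4.33


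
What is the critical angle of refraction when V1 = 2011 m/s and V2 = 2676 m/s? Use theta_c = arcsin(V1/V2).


V1/V2 = 2011/2676 = 0.751495
theta_c = arcsin(0.751495) = 48.72 degrees

48.72


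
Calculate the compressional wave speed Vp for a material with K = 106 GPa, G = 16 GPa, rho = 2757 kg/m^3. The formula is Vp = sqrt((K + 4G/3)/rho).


First compute the effective modulus:
K + 4G/3 = 106e9 + 4*16e9/3 = 127333333333.33 Pa
Then divide by density:
127333333333.33 / 2757 = 46185467.2954 Pa/(kg/m^3)
Take the square root:
Vp = sqrt(46185467.2954) = 6795.99 m/s

6795.99


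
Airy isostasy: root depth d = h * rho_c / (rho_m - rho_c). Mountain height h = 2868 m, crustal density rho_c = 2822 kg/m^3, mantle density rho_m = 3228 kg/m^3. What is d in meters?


rho_m - rho_c = 3228 - 2822 = 406
d = 2868 * 2822 / 406
= 8093496 / 406
= 19934.72 m

19934.72


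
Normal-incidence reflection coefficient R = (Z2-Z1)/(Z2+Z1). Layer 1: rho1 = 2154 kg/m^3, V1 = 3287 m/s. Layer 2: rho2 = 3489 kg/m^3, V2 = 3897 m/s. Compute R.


Z1 = 2154 * 3287 = 7080198
Z2 = 3489 * 3897 = 13596633
R = (13596633 - 7080198) / (13596633 + 7080198) = 6516435 / 20676831 = 0.3152

0.3152


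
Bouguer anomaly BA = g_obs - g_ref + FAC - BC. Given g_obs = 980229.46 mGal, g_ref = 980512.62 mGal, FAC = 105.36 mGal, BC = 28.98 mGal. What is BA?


BA = g_obs - g_ref + FAC - BC
= 980229.46 - 980512.62 + 105.36 - 28.98
= -206.78 mGal

-206.78


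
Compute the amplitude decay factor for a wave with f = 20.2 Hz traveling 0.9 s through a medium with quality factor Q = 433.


pi*f*t/Q = pi*20.2*0.9/433 = 0.131903
A/A0 = exp(-0.131903) = 0.876426

0.876426


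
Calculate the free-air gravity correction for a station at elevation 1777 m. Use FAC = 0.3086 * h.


FAC = 0.3086 * h
= 0.3086 * 1777
= 548.3822 mGal

548.3822


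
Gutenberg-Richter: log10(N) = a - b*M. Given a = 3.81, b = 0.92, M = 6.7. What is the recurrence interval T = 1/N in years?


log10(N) = 3.81 - 0.92*6.7 = -2.354
N = 10^-2.354 = 0.004426
T = 1/N = 1/0.004426 = 225.9436 years

225.9436


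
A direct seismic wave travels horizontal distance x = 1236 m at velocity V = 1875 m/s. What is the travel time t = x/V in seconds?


t = x / V
= 1236 / 1875
= 0.6592 s

0.6592


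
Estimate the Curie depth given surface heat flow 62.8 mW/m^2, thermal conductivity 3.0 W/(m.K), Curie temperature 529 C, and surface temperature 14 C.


T_Curie - T_surf = 529 - 14 = 515 C
Convert q to W/m^2: 62.8 mW/m^2 = 0.0628 W/m^2
d = 515 * 3.0 / 0.0628 = 24601.91 m

24601.91


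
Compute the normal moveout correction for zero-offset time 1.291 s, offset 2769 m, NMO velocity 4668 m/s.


x/Vnmo = 2769/4668 = 0.593188
(x/Vnmo)^2 = 0.351872
t0^2 = 1.666681
sqrt(1.666681 + 0.351872) = 1.420758
dt = 1.420758 - 1.291 = 0.129758

0.129758


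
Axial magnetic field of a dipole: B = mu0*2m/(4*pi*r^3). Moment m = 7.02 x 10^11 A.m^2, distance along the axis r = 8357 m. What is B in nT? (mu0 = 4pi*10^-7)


m = 7.02 x 10^11 = 702000000000 A.m^2
2m = 1404000000000 A.m^2
r^3 = 8357^3 = 583648275293
B = (4pi*10^-7) * 1404000000000 / (4*pi * 583648275293) * 1e9
= 1764318.434256 / 7334340535763.37 * 1e9
= 240.5558 nT

240.5558


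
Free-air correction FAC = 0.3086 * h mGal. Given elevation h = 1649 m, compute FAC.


FAC = 0.3086 * h
= 0.3086 * 1649
= 508.8814 mGal

508.8814


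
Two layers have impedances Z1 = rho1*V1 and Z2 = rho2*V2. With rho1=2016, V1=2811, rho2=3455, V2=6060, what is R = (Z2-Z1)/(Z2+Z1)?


Z1 = 2016 * 2811 = 5666976
Z2 = 3455 * 6060 = 20937300
R = (20937300 - 5666976) / (20937300 + 5666976) = 15270324 / 26604276 = 0.574

0.574


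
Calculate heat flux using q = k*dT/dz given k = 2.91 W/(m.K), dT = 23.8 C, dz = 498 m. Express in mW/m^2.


q = k * dT / dz * 1000
= 2.91 * 23.8 / 498 * 1000
= 0.139072 * 1000
= 139.0723 mW/m^2

139.0723


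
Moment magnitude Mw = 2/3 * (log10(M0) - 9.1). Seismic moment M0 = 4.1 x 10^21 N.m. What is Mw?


log10(M0) = log10(4.1 x 10^21) = 21.6128
Mw = 2/3 * (21.6128 - 9.1)
= 2/3 * 12.5128
= 8.34

8.34


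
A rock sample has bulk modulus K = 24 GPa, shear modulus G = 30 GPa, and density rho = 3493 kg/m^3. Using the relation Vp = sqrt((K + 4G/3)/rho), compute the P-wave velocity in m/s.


First compute the effective modulus:
K + 4G/3 = 24e9 + 4*30e9/3 = 64000000000.0 Pa
Then divide by density:
64000000000.0 / 3493 = 18322359.0037 Pa/(kg/m^3)
Take the square root:
Vp = sqrt(18322359.0037) = 4280.46 m/s

4280.46


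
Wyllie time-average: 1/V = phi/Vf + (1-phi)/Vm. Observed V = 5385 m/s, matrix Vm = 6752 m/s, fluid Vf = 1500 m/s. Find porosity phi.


1/V - 1/Vm = 1/5385 - 1/6752 = 3.76e-05
1/Vf - 1/Vm = 1/1500 - 1/6752 = 0.00051856
phi = 3.76e-05 / 0.00051856 = 0.0725

0.0725


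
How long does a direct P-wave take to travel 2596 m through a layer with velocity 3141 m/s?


t = x / V
= 2596 / 3141
= 0.8265 s

0.8265


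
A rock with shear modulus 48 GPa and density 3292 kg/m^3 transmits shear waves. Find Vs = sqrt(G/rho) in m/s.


Convert G to Pa: G = 48e9 Pa
Compute G/rho = 48e9 / 3292 = 14580801.9441
Vs = sqrt(14580801.9441) = 3818.48 m/s

3818.48


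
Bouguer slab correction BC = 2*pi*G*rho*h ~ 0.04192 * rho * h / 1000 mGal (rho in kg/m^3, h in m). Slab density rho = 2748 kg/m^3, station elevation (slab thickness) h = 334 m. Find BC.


BC = 0.04192 * rho * h / 1000
= 0.04192 * 2748 * 334 / 1000
= 38.4755 mGal

38.4755


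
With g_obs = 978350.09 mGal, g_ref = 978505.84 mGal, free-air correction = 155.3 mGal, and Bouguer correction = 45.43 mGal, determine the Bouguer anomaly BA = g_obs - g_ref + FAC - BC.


BA = g_obs - g_ref + FAC - BC
= 978350.09 - 978505.84 + 155.3 - 45.43
= -45.88 mGal

-45.88


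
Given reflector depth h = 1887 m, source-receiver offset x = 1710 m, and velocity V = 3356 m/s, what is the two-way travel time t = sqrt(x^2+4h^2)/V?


x^2 + 4h^2 = 1710^2 + 4*1887^2 = 2924100 + 14243076 = 17167176
sqrt(17167176) = 4143.3291
t = 4143.3291 / 3356 = 1.2346 s

1.2346


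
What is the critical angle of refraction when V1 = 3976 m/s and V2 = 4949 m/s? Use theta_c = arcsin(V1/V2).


V1/V2 = 3976/4949 = 0.803395
theta_c = arcsin(0.803395) = 53.4555 degrees

53.4555


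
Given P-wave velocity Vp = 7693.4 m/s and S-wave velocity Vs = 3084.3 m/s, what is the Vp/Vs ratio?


Vp/Vs = 7693.4 / 3084.3
= 2.4944

2.4944


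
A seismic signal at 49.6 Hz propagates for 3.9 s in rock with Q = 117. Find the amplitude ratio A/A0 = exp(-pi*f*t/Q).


pi*f*t/Q = pi*49.6*3.9/117 = 5.1941
A/A0 = exp(-5.1941) = 0.005549

0.005549


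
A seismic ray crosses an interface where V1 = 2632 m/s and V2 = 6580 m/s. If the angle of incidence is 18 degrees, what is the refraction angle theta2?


sin(theta1) = sin(18 deg) = 0.309017
sin(theta2) = V2/V1 * sin(theta1) = 6580/2632 * 0.309017 = 0.772542
theta2 = arcsin(0.772542) = 50.5828 degrees

50.5828


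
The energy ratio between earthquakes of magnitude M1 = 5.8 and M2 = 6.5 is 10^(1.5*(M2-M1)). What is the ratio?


M2 - M1 = 6.5 - 5.8 = 0.7
1.5 * 0.7 = 1.05
ratio = 10^1.05 = 11.22

11.22


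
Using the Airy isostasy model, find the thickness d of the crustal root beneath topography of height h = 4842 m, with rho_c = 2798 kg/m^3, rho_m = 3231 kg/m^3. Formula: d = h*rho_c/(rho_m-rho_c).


rho_m - rho_c = 3231 - 2798 = 433
d = 4842 * 2798 / 433
= 13547916 / 433
= 31288.49 m

31288.49


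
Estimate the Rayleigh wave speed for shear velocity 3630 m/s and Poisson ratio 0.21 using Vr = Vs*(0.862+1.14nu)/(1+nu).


Numerator factor = 0.862 + 1.14*0.21 = 1.1014
Denominator = 1 + 0.21 = 1.21
Vr = 3630 * 1.1014 / 1.21 = 3304.2 m/s

3304.2


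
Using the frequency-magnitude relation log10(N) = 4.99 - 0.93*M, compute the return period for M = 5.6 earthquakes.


log10(N) = 4.99 - 0.93*5.6 = -0.218
N = 10^-0.218 = 0.605341
T = 1/N = 1/0.605341 = 1.652 years

1.652


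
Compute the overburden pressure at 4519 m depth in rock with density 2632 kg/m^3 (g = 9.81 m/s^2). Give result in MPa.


P = rho * g * z / 1e6
= 2632 * 9.81 * 4519 / 1e6
= 116680218.48 / 1e6
= 116.6802 MPa

116.6802


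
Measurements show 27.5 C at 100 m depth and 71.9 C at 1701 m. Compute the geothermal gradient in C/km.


dT = 71.9 - 27.5 = 44.4 C
dz = 1701 - 100 = 1601 m
gradient = dT/dz * 1000 = 44.4/1601 * 1000 = 27.7327 C/km

27.7327


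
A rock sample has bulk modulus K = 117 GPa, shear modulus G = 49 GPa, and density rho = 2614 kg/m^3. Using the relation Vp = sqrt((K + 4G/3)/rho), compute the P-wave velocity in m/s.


First compute the effective modulus:
K + 4G/3 = 117e9 + 4*49e9/3 = 182333333333.33 Pa
Then divide by density:
182333333333.33 / 2614 = 69752614.129 Pa/(kg/m^3)
Take the square root:
Vp = sqrt(69752614.129) = 8351.8 m/s

8351.8


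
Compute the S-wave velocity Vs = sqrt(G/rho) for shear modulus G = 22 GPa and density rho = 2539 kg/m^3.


Convert G to Pa: G = 22e9 Pa
Compute G/rho = 22e9 / 2539 = 8664828.6727
Vs = sqrt(8664828.6727) = 2943.61 m/s

2943.61


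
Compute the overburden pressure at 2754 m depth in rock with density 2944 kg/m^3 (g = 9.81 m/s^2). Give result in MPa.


P = rho * g * z / 1e6
= 2944 * 9.81 * 2754 / 1e6
= 79537282.56 / 1e6
= 79.5373 MPa

79.5373


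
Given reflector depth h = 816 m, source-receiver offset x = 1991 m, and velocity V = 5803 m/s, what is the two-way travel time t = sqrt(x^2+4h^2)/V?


x^2 + 4h^2 = 1991^2 + 4*816^2 = 3964081 + 2663424 = 6627505
sqrt(6627505) = 2574.3941
t = 2574.3941 / 5803 = 0.4436 s

0.4436


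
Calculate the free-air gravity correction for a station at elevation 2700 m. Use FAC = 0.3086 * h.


FAC = 0.3086 * h
= 0.3086 * 2700
= 833.22 mGal

833.22


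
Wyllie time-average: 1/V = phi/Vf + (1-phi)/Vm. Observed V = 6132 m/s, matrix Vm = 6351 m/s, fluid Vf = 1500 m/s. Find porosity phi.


1/V - 1/Vm = 1/6132 - 1/6351 = 5.62e-06
1/Vf - 1/Vm = 1/1500 - 1/6351 = 0.00050921
phi = 5.62e-06 / 0.00050921 = 0.011

0.011


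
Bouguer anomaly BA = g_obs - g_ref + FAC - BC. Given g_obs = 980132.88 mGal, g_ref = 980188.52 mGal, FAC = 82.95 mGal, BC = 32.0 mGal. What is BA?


BA = g_obs - g_ref + FAC - BC
= 980132.88 - 980188.52 + 82.95 - 32.0
= -4.69 mGal

-4.69


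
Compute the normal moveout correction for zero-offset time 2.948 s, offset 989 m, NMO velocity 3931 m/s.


x/Vnmo = 989/3931 = 0.25159
(x/Vnmo)^2 = 0.063297
t0^2 = 8.690704
sqrt(8.690704 + 0.063297) = 2.958716
dt = 2.958716 - 2.948 = 0.010716

0.010716


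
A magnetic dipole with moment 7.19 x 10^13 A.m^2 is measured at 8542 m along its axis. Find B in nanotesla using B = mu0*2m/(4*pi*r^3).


m = 7.19 x 10^13 = 71900000000000 A.m^2
2m = 143800000000000 A.m^2
r^3 = 8542^3 = 623273556088
B = (4pi*10^-7) * 143800000000000 / (4*pi * 623273556088) * 1e9
= 180704409.434485 / 7832286499931.39 * 1e9
= 23071.7313 nT

23071.7313


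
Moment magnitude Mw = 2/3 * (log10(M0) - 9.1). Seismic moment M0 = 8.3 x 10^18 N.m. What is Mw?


log10(M0) = log10(8.3 x 10^18) = 18.9191
Mw = 2/3 * (18.9191 - 9.1)
= 2/3 * 9.8191
= 6.55

6.55


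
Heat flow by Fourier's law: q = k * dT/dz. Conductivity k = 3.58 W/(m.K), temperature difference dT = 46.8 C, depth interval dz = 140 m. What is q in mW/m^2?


q = k * dT / dz * 1000
= 3.58 * 46.8 / 140 * 1000
= 1.196743 * 1000
= 1196.7429 mW/m^2

1196.7429


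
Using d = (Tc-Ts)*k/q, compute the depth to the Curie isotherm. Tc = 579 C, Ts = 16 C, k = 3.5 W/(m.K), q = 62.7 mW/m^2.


T_Curie - T_surf = 579 - 16 = 563 C
Convert q to W/m^2: 62.7 mW/m^2 = 0.0627 W/m^2
d = 563 * 3.5 / 0.0627 = 31427.43 m

31427.43


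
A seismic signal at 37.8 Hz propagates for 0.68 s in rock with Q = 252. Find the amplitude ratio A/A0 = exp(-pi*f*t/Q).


pi*f*t/Q = pi*37.8*0.68/252 = 0.320442
A/A0 = exp(-0.320442) = 0.725828

0.725828


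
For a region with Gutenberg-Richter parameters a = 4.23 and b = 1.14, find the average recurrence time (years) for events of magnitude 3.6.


log10(N) = 4.23 - 1.14*3.6 = 0.126
N = 10^0.126 = 1.336596
T = 1/N = 1/1.336596 = 0.7482 years

0.7482


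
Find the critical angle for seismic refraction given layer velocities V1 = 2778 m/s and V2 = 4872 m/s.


V1/V2 = 2778/4872 = 0.570197
theta_c = arcsin(0.570197) = 34.764 degrees

34.764


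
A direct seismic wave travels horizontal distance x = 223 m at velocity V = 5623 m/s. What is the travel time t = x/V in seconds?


t = x / V
= 223 / 5623
= 0.0397 s

0.0397


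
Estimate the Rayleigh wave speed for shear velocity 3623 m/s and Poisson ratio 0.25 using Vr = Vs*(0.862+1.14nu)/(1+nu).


Numerator factor = 0.862 + 1.14*0.25 = 1.147
Denominator = 1 + 0.25 = 1.25
Vr = 3623 * 1.147 / 1.25 = 3324.46 m/s

3324.46


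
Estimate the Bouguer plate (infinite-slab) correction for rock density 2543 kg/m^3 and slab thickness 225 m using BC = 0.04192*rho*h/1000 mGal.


BC = 0.04192 * rho * h / 1000
= 0.04192 * 2543 * 225 / 1000
= 23.9856 mGal

23.9856


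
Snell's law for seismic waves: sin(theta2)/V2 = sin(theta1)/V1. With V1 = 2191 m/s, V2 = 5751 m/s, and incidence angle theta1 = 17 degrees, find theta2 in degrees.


sin(theta1) = sin(17 deg) = 0.292372
sin(theta2) = V2/V1 * sin(theta1) = 5751/2191 * 0.292372 = 0.767426
theta2 = arcsin(0.767426) = 50.1233 degrees

50.1233


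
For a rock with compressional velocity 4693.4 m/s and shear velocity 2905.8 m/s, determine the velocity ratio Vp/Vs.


Vp/Vs = 4693.4 / 2905.8
= 1.6152

1.6152


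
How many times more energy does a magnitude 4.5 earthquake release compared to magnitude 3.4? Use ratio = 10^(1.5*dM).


M2 - M1 = 4.5 - 3.4 = 1.1
1.5 * 1.1 = 1.65
ratio = 10^1.65 = 44.67

44.67


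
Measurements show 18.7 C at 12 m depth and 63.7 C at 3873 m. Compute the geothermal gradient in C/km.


dT = 63.7 - 18.7 = 45.0 C
dz = 3873 - 12 = 3861 m
gradient = dT/dz * 1000 = 45.0/3861 * 1000 = 11.655 C/km

11.655


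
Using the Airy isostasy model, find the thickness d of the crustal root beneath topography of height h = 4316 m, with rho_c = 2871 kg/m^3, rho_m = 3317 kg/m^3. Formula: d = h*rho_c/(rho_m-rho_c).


rho_m - rho_c = 3317 - 2871 = 446
d = 4316 * 2871 / 446
= 12391236 / 446
= 27783.04 m

27783.04


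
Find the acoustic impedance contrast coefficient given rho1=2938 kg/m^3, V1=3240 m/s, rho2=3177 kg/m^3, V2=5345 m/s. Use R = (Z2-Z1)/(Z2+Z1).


Z1 = 2938 * 3240 = 9519120
Z2 = 3177 * 5345 = 16981065
R = (16981065 - 9519120) / (16981065 + 9519120) = 7461945 / 26500185 = 0.2816

0.2816


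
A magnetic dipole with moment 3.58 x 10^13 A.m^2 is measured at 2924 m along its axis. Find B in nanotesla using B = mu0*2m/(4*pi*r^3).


m = 3.58 x 10^13 = 35800000000000 A.m^2
2m = 71600000000000 A.m^2
r^3 = 2924^3 = 24999545024
B = (4pi*10^-7) * 71600000000000 / (4*pi * 24999545024) * 1e9
= 89975213.598812 / 314153547961.94 * 1e9
= 286405.2123 nT

286405.2123


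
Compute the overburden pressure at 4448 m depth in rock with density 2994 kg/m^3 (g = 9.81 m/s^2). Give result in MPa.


P = rho * g * z / 1e6
= 2994 * 9.81 * 4448 / 1e6
= 130642830.72 / 1e6
= 130.6428 MPa

130.6428


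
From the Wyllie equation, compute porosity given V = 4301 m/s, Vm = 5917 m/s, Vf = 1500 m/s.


1/V - 1/Vm = 1/4301 - 1/5917 = 6.35e-05
1/Vf - 1/Vm = 1/1500 - 1/5917 = 0.00049766
phi = 6.35e-05 / 0.00049766 = 0.1276

0.1276


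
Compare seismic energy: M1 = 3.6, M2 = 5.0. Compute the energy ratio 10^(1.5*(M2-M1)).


M2 - M1 = 5.0 - 3.6 = 1.4
1.5 * 1.4 = 2.1
ratio = 10^2.1 = 125.89

125.89


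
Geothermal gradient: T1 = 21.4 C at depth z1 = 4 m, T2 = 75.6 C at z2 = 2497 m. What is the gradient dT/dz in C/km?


dT = 75.6 - 21.4 = 54.2 C
dz = 2497 - 4 = 2493 m
gradient = dT/dz * 1000 = 54.2/2493 * 1000 = 21.7409 C/km

21.7409


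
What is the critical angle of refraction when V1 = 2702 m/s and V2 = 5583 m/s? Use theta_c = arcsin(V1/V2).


V1/V2 = 2702/5583 = 0.483969
theta_c = arcsin(0.483969) = 28.945 degrees

28.945


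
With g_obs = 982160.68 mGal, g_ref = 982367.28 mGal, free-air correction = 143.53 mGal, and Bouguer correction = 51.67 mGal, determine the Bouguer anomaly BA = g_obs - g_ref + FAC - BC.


BA = g_obs - g_ref + FAC - BC
= 982160.68 - 982367.28 + 143.53 - 51.67
= -114.74 mGal

-114.74


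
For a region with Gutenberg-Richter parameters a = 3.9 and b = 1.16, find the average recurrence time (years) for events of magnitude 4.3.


log10(N) = 3.9 - 1.16*4.3 = -1.088
N = 10^-1.088 = 0.081658
T = 1/N = 1/0.081658 = 12.2462 years

12.2462


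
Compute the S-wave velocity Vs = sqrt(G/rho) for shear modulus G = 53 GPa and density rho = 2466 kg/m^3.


Convert G to Pa: G = 53e9 Pa
Compute G/rho = 53e9 / 2466 = 21492295.2149
Vs = sqrt(21492295.2149) = 4635.98 m/s

4635.98


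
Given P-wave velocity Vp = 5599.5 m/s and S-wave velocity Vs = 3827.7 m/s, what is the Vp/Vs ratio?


Vp/Vs = 5599.5 / 3827.7
= 1.4629

1.4629


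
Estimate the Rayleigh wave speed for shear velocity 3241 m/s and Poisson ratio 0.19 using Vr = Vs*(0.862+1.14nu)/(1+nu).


Numerator factor = 0.862 + 1.14*0.19 = 1.0786
Denominator = 1 + 0.19 = 1.19
Vr = 3241 * 1.0786 / 1.19 = 2937.6 m/s

2937.6


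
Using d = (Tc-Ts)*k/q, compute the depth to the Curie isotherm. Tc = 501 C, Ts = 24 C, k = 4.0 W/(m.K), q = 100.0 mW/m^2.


T_Curie - T_surf = 501 - 24 = 477 C
Convert q to W/m^2: 100.0 mW/m^2 = 0.1 W/m^2
d = 477 * 4.0 / 0.1 = 19080.0 m

19080.0


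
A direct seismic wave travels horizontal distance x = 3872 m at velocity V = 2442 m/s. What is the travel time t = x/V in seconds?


t = x / V
= 3872 / 2442
= 1.5856 s

1.5856


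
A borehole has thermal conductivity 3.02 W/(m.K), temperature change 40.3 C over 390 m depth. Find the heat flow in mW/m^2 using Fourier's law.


q = k * dT / dz * 1000
= 3.02 * 40.3 / 390 * 1000
= 0.312067 * 1000
= 312.0667 mW/m^2

312.0667


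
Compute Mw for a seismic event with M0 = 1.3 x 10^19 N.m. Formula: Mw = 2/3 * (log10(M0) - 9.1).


log10(M0) = log10(1.3 x 10^19) = 19.1139
Mw = 2/3 * (19.1139 - 9.1)
= 2/3 * 10.0139
= 6.68

6.68


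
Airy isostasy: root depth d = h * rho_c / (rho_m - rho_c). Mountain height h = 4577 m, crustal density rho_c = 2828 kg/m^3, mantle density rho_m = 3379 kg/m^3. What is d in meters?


rho_m - rho_c = 3379 - 2828 = 551
d = 4577 * 2828 / 551
= 12943756 / 551
= 23491.39 m

23491.39


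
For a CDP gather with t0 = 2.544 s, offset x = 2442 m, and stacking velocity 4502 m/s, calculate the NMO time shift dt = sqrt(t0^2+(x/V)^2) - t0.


x/Vnmo = 2442/4502 = 0.542426
(x/Vnmo)^2 = 0.294226
t0^2 = 6.471936
sqrt(6.471936 + 0.294226) = 2.601185
dt = 2.601185 - 2.544 = 0.057185

0.057185


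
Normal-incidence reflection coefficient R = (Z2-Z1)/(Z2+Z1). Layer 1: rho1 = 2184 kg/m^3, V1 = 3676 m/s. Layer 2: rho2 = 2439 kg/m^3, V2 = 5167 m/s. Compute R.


Z1 = 2184 * 3676 = 8028384
Z2 = 2439 * 5167 = 12602313
R = (12602313 - 8028384) / (12602313 + 8028384) = 4573929 / 20630697 = 0.2217

0.2217


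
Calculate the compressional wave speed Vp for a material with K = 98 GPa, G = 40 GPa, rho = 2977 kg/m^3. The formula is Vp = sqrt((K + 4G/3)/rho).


First compute the effective modulus:
K + 4G/3 = 98e9 + 4*40e9/3 = 151333333333.33 Pa
Then divide by density:
151333333333.33 / 2977 = 50834173.1049 Pa/(kg/m^3)
Take the square root:
Vp = sqrt(50834173.1049) = 7129.81 m/s

7129.81


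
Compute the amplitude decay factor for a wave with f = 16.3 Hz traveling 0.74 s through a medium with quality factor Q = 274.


pi*f*t/Q = pi*16.3*0.74/274 = 0.138299
A/A0 = exp(-0.138299) = 0.870838

0.870838


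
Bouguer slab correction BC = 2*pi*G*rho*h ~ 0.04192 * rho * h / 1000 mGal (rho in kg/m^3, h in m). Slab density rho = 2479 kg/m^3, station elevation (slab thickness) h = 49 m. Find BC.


BC = 0.04192 * rho * h / 1000
= 0.04192 * 2479 * 49 / 1000
= 5.0921 mGal

5.0921


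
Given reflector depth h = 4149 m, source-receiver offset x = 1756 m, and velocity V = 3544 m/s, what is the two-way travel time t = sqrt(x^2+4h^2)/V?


x^2 + 4h^2 = 1756^2 + 4*4149^2 = 3083536 + 68856804 = 71940340
sqrt(71940340) = 8481.7651
t = 8481.7651 / 3544 = 2.3933 s

2.3933


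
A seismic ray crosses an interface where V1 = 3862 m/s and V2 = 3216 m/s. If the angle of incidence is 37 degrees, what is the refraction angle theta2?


sin(theta1) = sin(37 deg) = 0.601815
sin(theta2) = V2/V1 * sin(theta1) = 3216/3862 * 0.601815 = 0.501149
theta2 = arcsin(0.501149) = 30.076 degrees

30.076


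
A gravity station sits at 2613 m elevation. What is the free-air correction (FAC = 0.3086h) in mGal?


FAC = 0.3086 * h
= 0.3086 * 2613
= 806.3718 mGal

806.3718


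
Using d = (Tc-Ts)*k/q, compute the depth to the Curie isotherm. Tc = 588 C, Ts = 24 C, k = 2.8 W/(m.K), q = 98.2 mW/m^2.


T_Curie - T_surf = 588 - 24 = 564 C
Convert q to W/m^2: 98.2 mW/m^2 = 0.0982 W/m^2
d = 564 * 2.8 / 0.0982 = 16081.47 m

16081.47


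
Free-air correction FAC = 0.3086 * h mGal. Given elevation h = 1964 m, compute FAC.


FAC = 0.3086 * h
= 0.3086 * 1964
= 606.0904 mGal

606.0904


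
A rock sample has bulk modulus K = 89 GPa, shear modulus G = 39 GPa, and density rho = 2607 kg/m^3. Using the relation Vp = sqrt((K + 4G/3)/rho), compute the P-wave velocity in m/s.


First compute the effective modulus:
K + 4G/3 = 89e9 + 4*39e9/3 = 141000000000.0 Pa
Then divide by density:
141000000000.0 / 2607 = 54085155.351 Pa/(kg/m^3)
Take the square root:
Vp = sqrt(54085155.351) = 7354.26 m/s

7354.26


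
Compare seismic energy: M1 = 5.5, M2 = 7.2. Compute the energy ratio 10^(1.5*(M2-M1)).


M2 - M1 = 7.2 - 5.5 = 1.7
1.5 * 1.7 = 2.55
ratio = 10^2.55 = 354.81

354.81


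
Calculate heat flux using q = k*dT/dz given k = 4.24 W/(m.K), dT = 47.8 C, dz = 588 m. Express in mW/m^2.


q = k * dT / dz * 1000
= 4.24 * 47.8 / 588 * 1000
= 0.34468 * 1000
= 344.6803 mW/m^2

344.6803


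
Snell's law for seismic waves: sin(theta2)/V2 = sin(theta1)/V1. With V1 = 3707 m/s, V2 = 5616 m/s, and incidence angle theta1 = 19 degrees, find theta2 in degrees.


sin(theta1) = sin(19 deg) = 0.325568
sin(theta2) = V2/V1 * sin(theta1) = 5616/3707 * 0.325568 = 0.493227
theta2 = arcsin(0.493227) = 29.5529 degrees

29.5529


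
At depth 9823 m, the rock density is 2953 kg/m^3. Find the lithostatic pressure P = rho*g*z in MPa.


P = rho * g * z / 1e6
= 2953 * 9.81 * 9823 / 1e6
= 284561799.39 / 1e6
= 284.5618 MPa

284.5618


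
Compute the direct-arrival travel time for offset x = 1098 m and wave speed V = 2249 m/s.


t = x / V
= 1098 / 2249
= 0.4882 s

0.4882


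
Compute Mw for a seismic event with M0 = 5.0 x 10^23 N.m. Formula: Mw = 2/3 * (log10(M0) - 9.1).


log10(M0) = log10(5.0 x 10^23) = 23.699
Mw = 2/3 * (23.699 - 9.1)
= 2/3 * 14.599
= 9.73

9.73


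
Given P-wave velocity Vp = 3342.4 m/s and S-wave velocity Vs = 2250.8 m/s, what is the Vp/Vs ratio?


Vp/Vs = 3342.4 / 2250.8
= 1.485

1.485


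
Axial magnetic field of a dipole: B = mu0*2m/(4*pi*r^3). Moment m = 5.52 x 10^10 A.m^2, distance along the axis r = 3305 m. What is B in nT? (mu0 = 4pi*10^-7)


m = 5.52 x 10^10 = 55200000000 A.m^2
2m = 110400000000 A.m^2
r^3 = 3305^3 = 36100597625
B = (4pi*10^-7) * 110400000000 / (4*pi * 36100597625) * 1e9
= 138732.731583 / 453653489155.6 * 1e9
= 305.8121 nT

305.8121


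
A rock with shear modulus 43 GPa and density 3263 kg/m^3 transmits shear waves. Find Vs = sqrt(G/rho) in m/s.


Convert G to Pa: G = 43e9 Pa
Compute G/rho = 43e9 / 3263 = 13178057.0028
Vs = sqrt(13178057.0028) = 3630.16 m/s

3630.16


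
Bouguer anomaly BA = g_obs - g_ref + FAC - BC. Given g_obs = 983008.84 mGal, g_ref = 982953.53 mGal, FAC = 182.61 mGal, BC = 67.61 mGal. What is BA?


BA = g_obs - g_ref + FAC - BC
= 983008.84 - 982953.53 + 182.61 - 67.61
= 170.31 mGal

170.31


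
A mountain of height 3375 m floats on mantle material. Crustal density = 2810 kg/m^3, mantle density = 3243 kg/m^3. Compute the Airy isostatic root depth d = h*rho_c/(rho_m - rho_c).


rho_m - rho_c = 3243 - 2810 = 433
d = 3375 * 2810 / 433
= 9483750 / 433
= 21902.42 m

21902.42


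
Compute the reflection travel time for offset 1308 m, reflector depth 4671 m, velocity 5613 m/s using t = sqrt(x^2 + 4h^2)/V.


x^2 + 4h^2 = 1308^2 + 4*4671^2 = 1710864 + 87272964 = 88983828
sqrt(88983828) = 9433.124
t = 9433.124 / 5613 = 1.6806 s

1.6806


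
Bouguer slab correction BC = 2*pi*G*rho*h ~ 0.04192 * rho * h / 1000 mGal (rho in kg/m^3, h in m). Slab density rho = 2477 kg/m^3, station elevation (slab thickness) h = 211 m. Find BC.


BC = 0.04192 * rho * h / 1000
= 0.04192 * 2477 * 211 / 1000
= 21.9094 mGal

21.9094


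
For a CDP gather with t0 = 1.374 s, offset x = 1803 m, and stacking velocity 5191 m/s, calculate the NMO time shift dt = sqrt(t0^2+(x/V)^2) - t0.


x/Vnmo = 1803/5191 = 0.347332
(x/Vnmo)^2 = 0.120639
t0^2 = 1.887876
sqrt(1.887876 + 0.120639) = 1.417221
dt = 1.417221 - 1.374 = 0.043221

0.043221


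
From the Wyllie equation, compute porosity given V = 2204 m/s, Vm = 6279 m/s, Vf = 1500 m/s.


1/V - 1/Vm = 1/2204 - 1/6279 = 0.00029446
1/Vf - 1/Vm = 1/1500 - 1/6279 = 0.00050741
phi = 0.00029446 / 0.00050741 = 0.5803

0.5803


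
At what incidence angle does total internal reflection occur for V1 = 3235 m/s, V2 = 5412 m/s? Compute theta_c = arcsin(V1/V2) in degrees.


V1/V2 = 3235/5412 = 0.597746
theta_c = arcsin(0.597746) = 36.7086 degrees

36.7086


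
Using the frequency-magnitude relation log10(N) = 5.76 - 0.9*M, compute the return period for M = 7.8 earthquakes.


log10(N) = 5.76 - 0.9*7.8 = -1.26
N = 10^-1.26 = 0.054954
T = 1/N = 1/0.054954 = 18.197 years

18.197


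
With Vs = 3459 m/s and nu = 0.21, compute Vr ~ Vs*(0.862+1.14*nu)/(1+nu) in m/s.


Numerator factor = 0.862 + 1.14*0.21 = 1.1014
Denominator = 1 + 0.21 = 1.21
Vr = 3459 * 1.1014 / 1.21 = 3148.55 m/s

3148.55


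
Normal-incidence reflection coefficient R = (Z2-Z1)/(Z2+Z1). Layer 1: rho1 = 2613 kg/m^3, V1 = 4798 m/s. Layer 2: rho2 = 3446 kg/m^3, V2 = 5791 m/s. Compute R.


Z1 = 2613 * 4798 = 12537174
Z2 = 3446 * 5791 = 19955786
R = (19955786 - 12537174) / (19955786 + 12537174) = 7418612 / 32492960 = 0.2283

0.2283


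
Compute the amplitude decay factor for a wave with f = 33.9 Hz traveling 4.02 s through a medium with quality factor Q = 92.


pi*f*t/Q = pi*33.9*4.02/92 = 4.653587
A/A0 = exp(-4.653587) = 0.009527

0.009527


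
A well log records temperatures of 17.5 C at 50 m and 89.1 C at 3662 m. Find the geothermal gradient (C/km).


dT = 89.1 - 17.5 = 71.6 C
dz = 3662 - 50 = 3612 m
gradient = dT/dz * 1000 = 71.6/3612 * 1000 = 19.8228 C/km

19.8228


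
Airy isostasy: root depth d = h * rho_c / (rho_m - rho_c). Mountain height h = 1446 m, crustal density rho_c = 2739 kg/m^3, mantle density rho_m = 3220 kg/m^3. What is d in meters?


rho_m - rho_c = 3220 - 2739 = 481
d = 1446 * 2739 / 481
= 3960594 / 481
= 8234.08 m

8234.08


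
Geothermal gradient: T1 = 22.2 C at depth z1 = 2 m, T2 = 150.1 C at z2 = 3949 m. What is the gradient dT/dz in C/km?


dT = 150.1 - 22.2 = 127.9 C
dz = 3949 - 2 = 3947 m
gradient = dT/dz * 1000 = 127.9/3947 * 1000 = 32.4044 C/km

32.4044


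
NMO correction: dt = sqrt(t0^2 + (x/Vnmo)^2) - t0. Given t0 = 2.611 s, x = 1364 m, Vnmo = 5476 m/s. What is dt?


x/Vnmo = 1364/5476 = 0.249087
(x/Vnmo)^2 = 0.062044
t0^2 = 6.817321
sqrt(6.817321 + 0.062044) = 2.622854
dt = 2.622854 - 2.611 = 0.011854

0.011854


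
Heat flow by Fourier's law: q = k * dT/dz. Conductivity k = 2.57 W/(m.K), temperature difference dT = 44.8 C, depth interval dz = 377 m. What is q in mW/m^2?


q = k * dT / dz * 1000
= 2.57 * 44.8 / 377 * 1000
= 0.305401 * 1000
= 305.4005 mW/m^2

305.4005


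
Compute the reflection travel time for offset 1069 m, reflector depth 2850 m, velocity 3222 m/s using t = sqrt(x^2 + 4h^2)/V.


x^2 + 4h^2 = 1069^2 + 4*2850^2 = 1142761 + 32490000 = 33632761
sqrt(33632761) = 5799.3759
t = 5799.3759 / 3222 = 1.7999 s

1.7999


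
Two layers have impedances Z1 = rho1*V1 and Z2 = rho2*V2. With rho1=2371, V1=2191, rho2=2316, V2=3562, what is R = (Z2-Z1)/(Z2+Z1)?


Z1 = 2371 * 2191 = 5194861
Z2 = 2316 * 3562 = 8249592
R = (8249592 - 5194861) / (8249592 + 5194861) = 3054731 / 13444453 = 0.2272

0.2272


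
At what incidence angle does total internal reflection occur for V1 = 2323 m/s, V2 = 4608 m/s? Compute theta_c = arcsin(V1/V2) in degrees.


V1/V2 = 2323/4608 = 0.504123
theta_c = arcsin(0.504123) = 30.2732 degrees

30.2732


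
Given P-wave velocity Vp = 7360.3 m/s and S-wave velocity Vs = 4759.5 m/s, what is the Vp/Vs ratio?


Vp/Vs = 7360.3 / 4759.5
= 1.5464

1.5464


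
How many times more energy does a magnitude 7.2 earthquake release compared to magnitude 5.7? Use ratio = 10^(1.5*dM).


M2 - M1 = 7.2 - 5.7 = 1.5
1.5 * 1.5 = 2.25
ratio = 10^2.25 = 177.83

177.83


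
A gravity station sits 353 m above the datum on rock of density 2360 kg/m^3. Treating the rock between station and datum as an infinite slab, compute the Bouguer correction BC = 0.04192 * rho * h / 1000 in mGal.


BC = 0.04192 * rho * h / 1000
= 0.04192 * 2360 * 353 / 1000
= 34.9227 mGal

34.9227


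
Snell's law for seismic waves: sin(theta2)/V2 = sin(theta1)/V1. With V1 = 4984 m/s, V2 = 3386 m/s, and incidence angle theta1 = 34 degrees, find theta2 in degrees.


sin(theta1) = sin(34 deg) = 0.559193
sin(theta2) = V2/V1 * sin(theta1) = 3386/4984 * 0.559193 = 0.379901
theta2 = arcsin(0.379901) = 22.3276 degrees

22.3276


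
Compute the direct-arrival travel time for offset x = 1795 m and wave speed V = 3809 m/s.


t = x / V
= 1795 / 3809
= 0.4713 s

0.4713


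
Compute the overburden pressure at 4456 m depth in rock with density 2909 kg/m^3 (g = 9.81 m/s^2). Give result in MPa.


P = rho * g * z / 1e6
= 2909 * 9.81 * 4456 / 1e6
= 127162164.24 / 1e6
= 127.1622 MPa

127.1622


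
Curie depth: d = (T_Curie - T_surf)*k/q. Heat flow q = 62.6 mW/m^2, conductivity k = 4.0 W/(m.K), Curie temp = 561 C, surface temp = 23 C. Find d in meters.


T_Curie - T_surf = 561 - 23 = 538 C
Convert q to W/m^2: 62.6 mW/m^2 = 0.0626 W/m^2
d = 538 * 4.0 / 0.0626 = 34377.0 m

34377.0


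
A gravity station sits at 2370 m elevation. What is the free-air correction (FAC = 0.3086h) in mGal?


FAC = 0.3086 * h
= 0.3086 * 2370
= 731.382 mGal

731.382


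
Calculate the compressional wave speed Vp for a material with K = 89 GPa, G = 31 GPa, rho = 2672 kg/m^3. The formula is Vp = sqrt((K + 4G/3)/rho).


First compute the effective modulus:
K + 4G/3 = 89e9 + 4*31e9/3 = 130333333333.33 Pa
Then divide by density:
130333333333.33 / 2672 = 48777445.1098 Pa/(kg/m^3)
Take the square root:
Vp = sqrt(48777445.1098) = 6984.09 m/s

6984.09


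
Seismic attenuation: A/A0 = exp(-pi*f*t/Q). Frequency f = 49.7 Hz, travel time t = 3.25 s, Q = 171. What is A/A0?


pi*f*t/Q = pi*49.7*3.25/171 = 2.967519
A/A0 = exp(-2.967519) = 0.051431

0.051431


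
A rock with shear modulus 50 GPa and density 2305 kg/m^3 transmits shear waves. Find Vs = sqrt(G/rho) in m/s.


Convert G to Pa: G = 50e9 Pa
Compute G/rho = 50e9 / 2305 = 21691973.9696
Vs = sqrt(21691973.9696) = 4657.46 m/s

4657.46


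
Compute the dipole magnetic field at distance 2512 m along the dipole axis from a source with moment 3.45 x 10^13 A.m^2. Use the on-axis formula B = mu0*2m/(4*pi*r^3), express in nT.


m = 3.45 x 10^13 = 34500000000000 A.m^2
2m = 69000000000000 A.m^2
r^3 = 2512^3 = 15851081728
B = (4pi*10^-7) * 69000000000000 / (4*pi * 15851081728) * 1e9
= 86707957.239078 / 199190567632.54 * 1e9
= 435301.5219 nT

435301.5219


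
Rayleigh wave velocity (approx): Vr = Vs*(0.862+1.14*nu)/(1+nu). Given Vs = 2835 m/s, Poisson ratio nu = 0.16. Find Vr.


Numerator factor = 0.862 + 1.14*0.16 = 1.0444
Denominator = 1 + 0.16 = 1.16
Vr = 2835 * 1.0444 / 1.16 = 2552.48 m/s

2552.48


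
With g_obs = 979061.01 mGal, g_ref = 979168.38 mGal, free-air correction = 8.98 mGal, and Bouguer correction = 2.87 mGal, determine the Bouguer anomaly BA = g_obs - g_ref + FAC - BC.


BA = g_obs - g_ref + FAC - BC
= 979061.01 - 979168.38 + 8.98 - 2.87
= -101.26 mGal

-101.26


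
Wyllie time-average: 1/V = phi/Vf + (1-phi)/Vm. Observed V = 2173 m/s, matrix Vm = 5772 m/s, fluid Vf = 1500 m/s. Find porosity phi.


1/V - 1/Vm = 1/2173 - 1/5772 = 0.00028694
1/Vf - 1/Vm = 1/1500 - 1/5772 = 0.00049342
phi = 0.00028694 / 0.00049342 = 0.5815

0.5815


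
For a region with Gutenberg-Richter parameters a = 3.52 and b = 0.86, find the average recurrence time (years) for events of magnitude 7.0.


log10(N) = 3.52 - 0.86*7.0 = -2.5
N = 10^-2.5 = 0.003162
T = 1/N = 1/0.003162 = 316.2278 years

316.2278


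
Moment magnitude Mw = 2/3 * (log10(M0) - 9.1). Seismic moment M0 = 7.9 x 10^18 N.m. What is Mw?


log10(M0) = log10(7.9 x 10^18) = 18.8976
Mw = 2/3 * (18.8976 - 9.1)
= 2/3 * 9.7976
= 6.53

6.53


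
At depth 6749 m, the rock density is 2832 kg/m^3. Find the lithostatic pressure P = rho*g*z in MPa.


P = rho * g * z / 1e6
= 2832 * 9.81 * 6749 / 1e6
= 187500178.08 / 1e6
= 187.5002 MPa

187.5002


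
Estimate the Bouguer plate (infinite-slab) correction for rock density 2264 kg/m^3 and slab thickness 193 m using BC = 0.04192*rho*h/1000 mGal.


BC = 0.04192 * rho * h / 1000
= 0.04192 * 2264 * 193 / 1000
= 18.317 mGal

18.317


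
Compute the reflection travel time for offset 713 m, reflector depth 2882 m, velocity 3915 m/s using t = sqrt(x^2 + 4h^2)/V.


x^2 + 4h^2 = 713^2 + 4*2882^2 = 508369 + 33223696 = 33732065
sqrt(33732065) = 5807.9312
t = 5807.9312 / 3915 = 1.4835 s

1.4835


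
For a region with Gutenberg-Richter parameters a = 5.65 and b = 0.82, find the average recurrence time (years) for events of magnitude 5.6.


log10(N) = 5.65 - 0.82*5.6 = 1.058
N = 10^1.058 = 11.428783
T = 1/N = 1/11.428783 = 0.0875 years

0.0875


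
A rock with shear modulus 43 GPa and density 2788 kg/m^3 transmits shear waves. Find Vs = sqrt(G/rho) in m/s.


Convert G to Pa: G = 43e9 Pa
Compute G/rho = 43e9 / 2788 = 15423242.4677
Vs = sqrt(15423242.4677) = 3927.24 m/s

3927.24


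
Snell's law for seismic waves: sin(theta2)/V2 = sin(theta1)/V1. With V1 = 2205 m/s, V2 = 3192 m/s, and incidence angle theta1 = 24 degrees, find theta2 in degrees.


sin(theta1) = sin(24 deg) = 0.406737
sin(theta2) = V2/V1 * sin(theta1) = 3192/2205 * 0.406737 = 0.5888
theta2 = arcsin(0.5888) = 36.0719 degrees

36.0719


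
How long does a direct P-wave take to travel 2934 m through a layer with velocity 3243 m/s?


t = x / V
= 2934 / 3243
= 0.9047 s

0.9047


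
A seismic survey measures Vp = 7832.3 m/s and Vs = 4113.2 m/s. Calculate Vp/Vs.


Vp/Vs = 7832.3 / 4113.2
= 1.9042

1.9042


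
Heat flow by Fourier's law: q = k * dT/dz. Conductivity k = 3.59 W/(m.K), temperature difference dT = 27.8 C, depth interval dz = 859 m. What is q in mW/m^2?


q = k * dT / dz * 1000
= 3.59 * 27.8 / 859 * 1000
= 0.116184 * 1000
= 116.1839 mW/m^2

116.1839


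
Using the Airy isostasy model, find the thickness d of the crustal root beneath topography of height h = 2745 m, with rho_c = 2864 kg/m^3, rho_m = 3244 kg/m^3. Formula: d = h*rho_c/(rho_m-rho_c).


rho_m - rho_c = 3244 - 2864 = 380
d = 2745 * 2864 / 380
= 7861680 / 380
= 20688.63 m

20688.63


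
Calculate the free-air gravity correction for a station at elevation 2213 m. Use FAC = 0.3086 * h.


FAC = 0.3086 * h
= 0.3086 * 2213
= 682.9318 mGal

682.9318
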